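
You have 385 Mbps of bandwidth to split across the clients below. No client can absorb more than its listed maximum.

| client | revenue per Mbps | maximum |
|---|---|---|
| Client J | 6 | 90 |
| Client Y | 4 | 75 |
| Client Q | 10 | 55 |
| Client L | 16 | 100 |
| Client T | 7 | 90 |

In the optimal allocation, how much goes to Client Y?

50

Rank by revenue per Mbps: Client L 16 > Client Q 10 > Client T 7 > Client J 6 > Client Y 4.
Give Client L 100 to hit its cap of 100 ; 285 left.
Client Q takes 55 to reach its cap of 55 ; 230 left.
Give Client T 90 to hit its cap of 90 ; 140 left.
Give Client J 90 to hit its cap of 90 ; 50 left.
Client Y has room for 75 but only 50 remain, so it gets 50.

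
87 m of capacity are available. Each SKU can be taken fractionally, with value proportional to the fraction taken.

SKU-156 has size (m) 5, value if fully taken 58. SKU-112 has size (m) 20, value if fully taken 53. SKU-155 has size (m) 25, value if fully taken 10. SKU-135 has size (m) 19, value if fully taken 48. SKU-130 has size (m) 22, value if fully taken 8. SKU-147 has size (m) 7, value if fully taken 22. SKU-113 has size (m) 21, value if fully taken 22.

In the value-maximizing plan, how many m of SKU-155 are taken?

15

Sort by value density: SKU-156 58/5≈11.6, SKU-147 22/7≈3.14, SKU-112 53/20≈2.65, SKU-135 48/19≈2.53, SKU-113 22/21≈1.05, SKU-155 10/25≈0.4, SKU-130 8/22≈0.364.
SKU-156: take in full, 5 m for value 58 ; 82 left.
Take all of SKU-147 (7 m, value 22) ; 75 m left.
Take all of SKU-112 (20 m, value 53) ; 55 m left.
Take all of SKU-135 (19 m, value 48) ; 36 m left.
SKU-113: take in full, 21 m for value 22 ; 15 left.
Fill the last 15 m with part of SKU-155: 15/25 of it earns 6.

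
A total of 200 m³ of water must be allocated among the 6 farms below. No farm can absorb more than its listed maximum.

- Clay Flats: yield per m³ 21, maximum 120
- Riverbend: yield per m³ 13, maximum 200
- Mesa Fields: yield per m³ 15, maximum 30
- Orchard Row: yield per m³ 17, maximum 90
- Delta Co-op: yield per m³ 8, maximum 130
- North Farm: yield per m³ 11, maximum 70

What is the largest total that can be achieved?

3880

Order the farms by yield per m³: Clay Flats 21 > Orchard Row 17 > Mesa Fields 15 > Riverbend 13 > North Farm 11 > Delta Co-op 8.
Give Clay Flats 120 to hit its cap of 120 → 80 left.
Orchard Row: +80 (room for 90) → 80. Pool exhausted.
Total = 21×120 + 17×80 = 3880.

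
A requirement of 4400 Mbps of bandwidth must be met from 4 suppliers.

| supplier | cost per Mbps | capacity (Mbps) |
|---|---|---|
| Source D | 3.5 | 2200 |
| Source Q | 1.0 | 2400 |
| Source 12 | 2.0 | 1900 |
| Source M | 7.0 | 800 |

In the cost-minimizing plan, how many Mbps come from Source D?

Cheapest first:
Take 2400 from Source Q at 1.0 ; need 2000 more.
Source 12 at 2.0: take all 1900 Mbps ; 100 still needed.
Source D at 3.5: take 100 of its 2200 ; requirement met.
Source M: unused.

100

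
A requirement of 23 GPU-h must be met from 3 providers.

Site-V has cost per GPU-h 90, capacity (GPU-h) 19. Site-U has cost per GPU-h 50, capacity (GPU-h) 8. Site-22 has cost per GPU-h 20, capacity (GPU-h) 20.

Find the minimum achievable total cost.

550

Use providers in increasing cost order.
Site-22 at 20: take all 20 GPU-h → 3 still needed.
Site-U at 50: take 3 of its 8 → requirement met.
Site-V: unused.
Cost = 20×20 + 3×50 = 550.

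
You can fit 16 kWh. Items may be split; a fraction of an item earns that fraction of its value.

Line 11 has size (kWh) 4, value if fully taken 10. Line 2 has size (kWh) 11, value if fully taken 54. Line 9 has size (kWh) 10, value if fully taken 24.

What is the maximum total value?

66.4

Sort by value density: Line 2 54/11≈4.91, Line 11 10/4≈2.5, Line 9 24/10≈2.4.
Take all of Line 2 (11 kWh, value 54) — 5 kWh left.
Take all of Line 11 (4 kWh, value 10) — 1 kWh left.
Fill the last 1 kWh with part of Line 9: 1/10 of it earns 2.4.
Total value = 66.4.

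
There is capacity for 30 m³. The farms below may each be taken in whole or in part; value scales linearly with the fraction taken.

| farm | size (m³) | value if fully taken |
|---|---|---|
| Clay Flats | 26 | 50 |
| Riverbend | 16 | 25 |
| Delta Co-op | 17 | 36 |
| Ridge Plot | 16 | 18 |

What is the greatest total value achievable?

61

Sort by value density: Delta Co-op 36/17≈2.12, Clay Flats 50/26≈1.92, Riverbend 25/16≈1.56, Ridge Plot 18/16≈1.12.
All 17 m³ of Delta Co-op fit (value 36) — 13 remain.
Only 13 m³ remain; take 13/26 of Clay Flats for value 50×13/26 = 25.
Total value = 61.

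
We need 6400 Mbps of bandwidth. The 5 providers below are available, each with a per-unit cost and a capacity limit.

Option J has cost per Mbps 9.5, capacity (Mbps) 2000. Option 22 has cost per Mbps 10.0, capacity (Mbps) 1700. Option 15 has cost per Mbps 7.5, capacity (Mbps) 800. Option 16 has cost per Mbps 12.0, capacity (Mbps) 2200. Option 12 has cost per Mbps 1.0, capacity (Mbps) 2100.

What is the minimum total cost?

Cheapest first:
Option 12 (1.0): use full 2100 ; 4300 Mbps to go.
Option 15 at 7.5: take all 800 Mbps ; 3500 still needed.
Option J (9.5): use full 2000 ; 1500 Mbps to go.
Take 1500 from Option 22 at 10.0 to finish.
Option 16: unused.
Cost = 2100×1.0 + 800×7.5 + 2000×9.5 + 1500×10.0 = 42100.

42100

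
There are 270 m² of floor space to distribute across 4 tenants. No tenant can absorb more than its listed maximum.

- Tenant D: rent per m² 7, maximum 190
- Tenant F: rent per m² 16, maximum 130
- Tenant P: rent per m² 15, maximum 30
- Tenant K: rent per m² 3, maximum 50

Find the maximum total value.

3300

Rank by rent per m²: Tenant F 16 > Tenant P 15 > Tenant D 7 > Tenant K 3.
Tenant F: +130 to 130 (cap) → 140 left.
Give Tenant P 30 to hit its cap of 30 → 110 left.
Tenant D has room for 190 but only 110 remain, so it gets 110.
Total = 7×110 + 16×130 + 15×30 = 3300.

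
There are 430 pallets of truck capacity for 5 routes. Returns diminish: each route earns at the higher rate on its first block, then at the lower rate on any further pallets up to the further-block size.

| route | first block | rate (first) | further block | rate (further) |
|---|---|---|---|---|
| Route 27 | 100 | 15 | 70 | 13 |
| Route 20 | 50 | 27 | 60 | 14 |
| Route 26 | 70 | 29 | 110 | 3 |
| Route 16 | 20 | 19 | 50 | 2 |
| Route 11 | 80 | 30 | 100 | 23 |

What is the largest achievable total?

10100

Rank every tier by rate: Route 11/T1 30 > Route 26/T1 29 > Route 20/T1 27 > Route 11/T2 23 > Route 16/T1 19 > Route 27/T1 15 > Route 20/T2 14 > Route 27/T2 13 > Route 26/T2 3 > Route 16/T2 2.
Route 11 T1 at 30: fill all 80 ; 350 left.
Route 26/T1 (29): +70 ; 280 left.
Route 20/T1 (27): +50 ; 230 left.
Route 11 T2 at 23: fill all 100 ; 130 left.
Route 16 T1 at 19: fill all 20 ; 110 left.
Route 27 T1 at 15: fill all 100 ; 10 left.
Route 20/T2: +10 of 60 at 14; pool empty.
Total = 30×80 + 29×70 + 27×50 + 23×100 + 19×20 + 15×100 + 14×10 = 10100.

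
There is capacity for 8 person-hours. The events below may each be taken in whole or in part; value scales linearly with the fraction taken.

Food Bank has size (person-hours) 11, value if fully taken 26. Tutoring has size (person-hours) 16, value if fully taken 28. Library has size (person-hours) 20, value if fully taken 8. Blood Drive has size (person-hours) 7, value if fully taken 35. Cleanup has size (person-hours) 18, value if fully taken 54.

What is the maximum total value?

38

Best value per unit of size first: Blood Drive 35/7≈5, Cleanup 54/18≈3, Food Bank 26/11≈2.36, Tutoring 28/16≈1.75, Library 8/20≈0.4.
Take all of Blood Drive (7 person-hours, value 35) — 1 person-hours left.
Only 1 person-hours remain; take 1/18 of Cleanup for value 54×1/18 = 3.
Total value = 38.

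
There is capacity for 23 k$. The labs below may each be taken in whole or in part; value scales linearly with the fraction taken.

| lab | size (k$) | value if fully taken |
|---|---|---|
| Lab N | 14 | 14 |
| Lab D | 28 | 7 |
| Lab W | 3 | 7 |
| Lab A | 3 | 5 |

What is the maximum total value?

26.75

Best value per unit of size first: Lab W 7/3≈2.33, Lab A 5/3≈1.67, Lab N 14/14≈1, Lab D 7/28≈0.25.
Take all of Lab W (3 k$, value 7) — 20 k$ left.
Lab A: take in full, 3 k$ for value 5 — 17 left.
Lab N: take in full, 14 k$ for value 14 — 3 left.
Only 3 k$ remain; take 3/28 of Lab D for value 7×3/28 = 0.75.
Total value = 26.75.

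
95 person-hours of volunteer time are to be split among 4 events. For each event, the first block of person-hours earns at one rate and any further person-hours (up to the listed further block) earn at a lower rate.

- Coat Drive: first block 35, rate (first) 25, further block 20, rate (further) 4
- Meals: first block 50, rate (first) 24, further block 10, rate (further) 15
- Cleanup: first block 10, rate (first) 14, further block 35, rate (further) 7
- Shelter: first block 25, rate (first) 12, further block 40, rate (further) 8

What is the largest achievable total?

2225

Order all 8 blocks by rate: Coat Drive/tier1 25 > Meals/tier1 24 > Meals/tier2 15 > Cleanup/tier1 14 > Shelter/tier1 12 > Shelter/tier2 8 > Cleanup/tier2 7 > Coat Drive/tier2 4.
Fill Coat Drive tier1 block (35 at 25) — 60 left.
Meals/tier1 (24): +50 — 10 left.
Meals/tier2 (15): +10 — 0 left.
Total = 25×35 + 24×50 + 15×10 = 2225.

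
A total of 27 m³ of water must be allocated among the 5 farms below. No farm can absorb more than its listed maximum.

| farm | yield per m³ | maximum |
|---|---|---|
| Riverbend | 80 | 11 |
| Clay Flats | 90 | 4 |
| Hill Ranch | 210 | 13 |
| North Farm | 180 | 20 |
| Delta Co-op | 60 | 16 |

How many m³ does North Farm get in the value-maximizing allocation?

Rank by yield per m³: Hill Ranch 210 > North Farm 180 > Clay Flats 90 > Riverbend 80 > Delta Co-op 60.
Hill Ranch: +13 to 13 (cap) → 14 left.
Only 14 left; North Farm takes them to reach 14.

14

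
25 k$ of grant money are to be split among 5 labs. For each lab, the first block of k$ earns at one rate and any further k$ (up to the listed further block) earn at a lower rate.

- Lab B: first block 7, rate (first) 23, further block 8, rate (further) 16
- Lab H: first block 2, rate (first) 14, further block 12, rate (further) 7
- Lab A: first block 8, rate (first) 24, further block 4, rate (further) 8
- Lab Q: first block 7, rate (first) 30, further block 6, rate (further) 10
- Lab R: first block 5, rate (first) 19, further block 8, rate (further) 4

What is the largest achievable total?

620

Order all 10 blocks by rate: Lab Q/first 30 > Lab A/first 24 > Lab B/first 23 > Lab R/first 19 > Lab B/second 16 > Lab H/first 14 > Lab Q/second 10 > Lab A/second 8 > Lab H/second 7 > Lab R/second 4.
Fill Lab Q first block (7 at 30) — 18 left.
Lab A first at 24: fill all 8 — 10 left.
Lab B/first (23): +7 — 3 left.
3 remain; put them into Lab R first at 19.
Total = 30×7 + 24×8 + 23×7 + 19×3 = 620.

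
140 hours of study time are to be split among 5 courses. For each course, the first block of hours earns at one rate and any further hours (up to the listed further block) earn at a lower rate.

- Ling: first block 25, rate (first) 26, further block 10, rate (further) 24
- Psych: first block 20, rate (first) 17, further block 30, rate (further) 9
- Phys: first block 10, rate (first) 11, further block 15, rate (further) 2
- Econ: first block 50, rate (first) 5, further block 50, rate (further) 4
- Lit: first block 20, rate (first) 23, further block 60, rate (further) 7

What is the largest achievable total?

2245

Order all 10 blocks by rate: Ling/T1 26 > Ling/T2 24 > Lit/T1 23 > Psych/T1 17 > Phys/T1 11 > Psych/T2 9 > Lit/T2 7 > Econ/T1 5 > Econ/T2 4 > Phys/T2 2.
Fill Ling T1 block (25 at 26) → 115 left.
Fill Ling T2 block (10 at 24) → 105 left.
Lit/T1 (23): +20 → 85 left.
Psych/T1 (17): +20 → 65 left.
Phys/T1 (11): +10 → 55 left.
Psych/T2 (9): +30 → 25 left.
Lit/T2: +25 of 60 at 7; pool empty.
Total = 26×25 + 24×10 + 23×20 + 17×20 + 11×10 + 9×30 + 7×25 = 2245.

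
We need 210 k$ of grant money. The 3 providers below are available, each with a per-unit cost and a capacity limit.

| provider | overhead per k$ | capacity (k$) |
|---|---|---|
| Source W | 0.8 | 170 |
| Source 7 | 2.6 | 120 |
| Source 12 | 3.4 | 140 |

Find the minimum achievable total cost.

240

Cheapest first:
Source W (0.8): use full 170 — 40 k$ to go.
Source 7 at 2.6: take 40 of its 120 — requirement met.
Source 12: unused.
Cost = 170×0.8 + 40×2.6 = 240.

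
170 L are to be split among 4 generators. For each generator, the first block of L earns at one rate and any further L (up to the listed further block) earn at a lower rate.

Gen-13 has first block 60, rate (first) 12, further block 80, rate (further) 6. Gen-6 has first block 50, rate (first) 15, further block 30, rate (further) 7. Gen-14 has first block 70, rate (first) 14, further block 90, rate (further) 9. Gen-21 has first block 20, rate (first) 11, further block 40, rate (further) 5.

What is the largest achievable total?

2330

Treat each block as its own option and order by rate: Gen-6/T1 15 > Gen-14/T1 14 > Gen-13/T1 12 > Gen-21/T1 11 > Gen-14/T2 9 > Gen-6/T2 7 > Gen-13/T2 6 > Gen-21/T2 5.
Gen-6/T1 (15): +50 — 120 left.
Fill Gen-14 T1 block (70 at 14) — 50 left.
Gen-13/T1: +50 of 60 at 12; pool empty.
Total = 15×50 + 14×70 + 12×50 = 2330.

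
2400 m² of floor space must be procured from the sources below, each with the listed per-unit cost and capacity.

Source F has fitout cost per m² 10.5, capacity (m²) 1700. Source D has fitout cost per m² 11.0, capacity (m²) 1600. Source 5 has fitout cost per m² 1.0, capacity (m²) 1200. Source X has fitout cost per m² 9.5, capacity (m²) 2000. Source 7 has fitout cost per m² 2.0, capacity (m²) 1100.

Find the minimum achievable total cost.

4350

Use sources in increasing cost order.
Source 5 at 1.0: take all 1200 m² ; 1200 still needed.
Source 7 (2.0): use full 1100 ; 100 m² to go.
Take 100 from Source X at 9.5 to finish.
Source F, Source D: unused.
Cost = 1200×1.0 + 1100×2.0 + 100×9.5 = 4350.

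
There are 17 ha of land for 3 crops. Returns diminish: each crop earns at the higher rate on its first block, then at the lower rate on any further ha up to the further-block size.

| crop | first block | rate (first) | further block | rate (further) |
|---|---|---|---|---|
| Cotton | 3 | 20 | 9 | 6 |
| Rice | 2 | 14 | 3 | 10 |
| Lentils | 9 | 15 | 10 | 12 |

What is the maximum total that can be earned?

259

Rank every tier by rate: Cotton/first 20 > Lentils/first 15 > Rice/first 14 > Lentils/second 12 > Rice/second 10 > Cotton/second 6.
Cotton/first (20): +3 ; 14 left.
Lentils/first (15): +9 ; 5 left.
Rice/first (14): +2 ; 3 left.
3 remain; put them into Lentils second at 12.
Total = 20×3 + 15×9 + 14×2 + 12×3 = 259.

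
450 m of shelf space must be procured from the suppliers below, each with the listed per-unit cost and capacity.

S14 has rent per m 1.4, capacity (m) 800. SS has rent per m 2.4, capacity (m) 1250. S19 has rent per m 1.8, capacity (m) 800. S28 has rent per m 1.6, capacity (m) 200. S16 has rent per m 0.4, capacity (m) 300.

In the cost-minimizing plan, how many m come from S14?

150

Cheapest first:
Take 300 from S16 at 0.4 → need 150 more.
Take 150 from S14 at 1.4 to finish.
S28, S19, SS: unused.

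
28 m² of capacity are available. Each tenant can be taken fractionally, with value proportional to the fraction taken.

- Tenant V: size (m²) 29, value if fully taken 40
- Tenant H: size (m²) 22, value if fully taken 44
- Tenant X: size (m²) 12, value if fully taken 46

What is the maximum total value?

78

Sort by value density: Tenant X 46/12≈3.83, Tenant H 44/22≈2, Tenant V 40/29≈1.38.
Take all of Tenant X (12 m², value 46) → 16 m² left.
Fill the last 16 m² with part of Tenant H: 16/22 of it earns 32.
Total value = 78.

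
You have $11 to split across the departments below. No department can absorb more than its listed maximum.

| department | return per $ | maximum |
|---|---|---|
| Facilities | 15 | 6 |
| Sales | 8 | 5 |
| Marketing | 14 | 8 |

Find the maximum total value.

Order the departments by return per $: Facilities 15 > Marketing 14 > Sales 8.
Facilities takes 6 to reach its cap of 6 ; 5 left.
Marketing: +5 (room for 8) → 5. Pool exhausted.
Total = 15×6 + 14×5 = 160.

160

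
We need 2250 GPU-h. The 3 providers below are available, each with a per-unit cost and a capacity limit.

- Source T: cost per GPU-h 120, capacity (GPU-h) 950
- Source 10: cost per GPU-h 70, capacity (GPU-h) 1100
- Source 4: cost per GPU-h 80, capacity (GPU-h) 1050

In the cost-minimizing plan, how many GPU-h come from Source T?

100

Use providers in increasing cost order.
Take 1100 from Source 10 at 70 → need 1150 more.
Source 4 at 80: take all 1050 GPU-h → 100 still needed.
Take 100 from Source T at 120 to finish.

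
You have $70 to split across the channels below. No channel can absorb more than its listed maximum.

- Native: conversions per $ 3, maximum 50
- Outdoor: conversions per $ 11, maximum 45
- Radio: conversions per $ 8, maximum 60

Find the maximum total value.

695

Order the channels by conversions per $: Outdoor 11 > Radio 8 > Native 3.
Outdoor: +45 to 45 (cap) — 25 left.
Radio: +25 (room for 60) → 25. Pool exhausted.
Total = 11×45 + 8×25 = 695.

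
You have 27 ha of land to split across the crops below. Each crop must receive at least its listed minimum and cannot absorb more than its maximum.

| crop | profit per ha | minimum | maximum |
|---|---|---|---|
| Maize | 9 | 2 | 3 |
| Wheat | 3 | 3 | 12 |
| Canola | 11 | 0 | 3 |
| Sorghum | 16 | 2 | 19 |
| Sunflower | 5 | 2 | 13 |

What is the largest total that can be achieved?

352

Meeting every minimum uses 2+3+0+2+2 = 9 ha, leaving 18.
Order the crops by profit per ha: Sorghum 16 > Canola 11 > Maize 9 > Sunflower 5 > Wheat 3.
Sorghum: +17 to 19 (cap) ; 1 left.
Canola: +1 (room for 3) → 1. Pool exhausted.
Total = 9×2 + 3×3 + 11×1 + 16×19 + 5×2 = 352.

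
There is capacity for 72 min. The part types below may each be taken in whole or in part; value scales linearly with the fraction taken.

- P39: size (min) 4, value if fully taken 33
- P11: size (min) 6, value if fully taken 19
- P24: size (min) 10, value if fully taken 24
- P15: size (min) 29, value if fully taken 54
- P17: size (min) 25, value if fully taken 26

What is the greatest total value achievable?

Best value per unit of size first: P39 33/4≈8.25, P11 19/6≈3.17, P24 24/10≈2.4, P15 54/29≈1.86, P17 26/25≈1.04.
P39: take in full, 4 min for value 33 ; 68 left.
Take all of P11 (6 min, value 19) ; 62 min left.
P24: take in full, 10 min for value 24 ; 52 left.
Take all of P15 (29 min, value 54) ; 23 min left.
Fill the last 23 min with part of P17: 23/25 of it earns 23.92.
Total value = 153.92.

153.92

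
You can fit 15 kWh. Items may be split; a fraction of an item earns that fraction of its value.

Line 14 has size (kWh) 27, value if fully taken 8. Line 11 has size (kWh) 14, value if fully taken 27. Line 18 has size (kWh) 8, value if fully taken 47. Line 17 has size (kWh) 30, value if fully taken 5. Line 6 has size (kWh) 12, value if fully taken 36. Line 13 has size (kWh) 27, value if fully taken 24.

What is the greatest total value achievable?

Sort by value density: Line 18 47/8≈5.88, Line 6 36/12≈3, Line 11 27/14≈1.93, Line 13 24/27≈0.889, Line 14 8/27≈0.296, Line 17 5/30≈0.167.
All 8 kWh of Line 18 fit (value 47) → 7 remain.
Fill the last 7 kWh with part of Line 6: 7/12 of it earns 21.
Total value = 68.

68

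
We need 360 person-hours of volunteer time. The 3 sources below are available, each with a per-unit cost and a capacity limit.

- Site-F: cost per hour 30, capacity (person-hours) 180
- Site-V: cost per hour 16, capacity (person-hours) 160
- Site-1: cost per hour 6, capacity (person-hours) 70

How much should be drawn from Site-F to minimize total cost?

Cheapest first:
Site-1 (6): use full 70 — 290 person-hours to go.
Site-V at 16: take all 160 person-hours — 130 still needed.
Site-F at 30: take 130 of its 180 — requirement met.

130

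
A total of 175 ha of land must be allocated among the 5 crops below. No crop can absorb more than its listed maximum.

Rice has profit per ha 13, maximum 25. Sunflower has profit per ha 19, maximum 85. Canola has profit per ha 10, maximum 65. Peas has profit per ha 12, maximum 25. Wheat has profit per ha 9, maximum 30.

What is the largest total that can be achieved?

Highest profit per ha first: Sunflower 19 > Rice 13 > Peas 12 > Canola 10 > Wheat 9.
Give Sunflower 85 to hit its cap of 85 ; 90 left.
Rice: +25 to 25 (cap) ; 65 left.
Give Peas 25 to hit its cap of 25 ; 40 left.
Only 40 left; Canola takes them to reach 40.
Total = 13×25 + 19×85 + 10×40 + 12×25 = 2640.

2640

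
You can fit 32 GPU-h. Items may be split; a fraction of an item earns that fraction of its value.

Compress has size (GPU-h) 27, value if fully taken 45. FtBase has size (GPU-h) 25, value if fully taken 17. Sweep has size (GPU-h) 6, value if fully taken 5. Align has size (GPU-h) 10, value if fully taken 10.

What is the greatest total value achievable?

Rank by value-to-size ratio: Compress 45/27≈1.67, Align 10/10≈1, Sweep 5/6≈0.833, FtBase 17/25≈0.68.
All 27 GPU-h of Compress fit (value 45) → 5 remain.
5 GPU-h left: a 5/10 share of Align gives 10×5/10 = 5.
Total value = 50.

50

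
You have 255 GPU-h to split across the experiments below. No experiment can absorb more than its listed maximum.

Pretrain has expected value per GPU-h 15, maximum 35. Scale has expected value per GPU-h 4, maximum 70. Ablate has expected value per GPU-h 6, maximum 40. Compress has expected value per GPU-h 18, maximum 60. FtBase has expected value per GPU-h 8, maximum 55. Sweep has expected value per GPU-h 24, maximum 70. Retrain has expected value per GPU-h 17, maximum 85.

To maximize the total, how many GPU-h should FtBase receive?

Highest expected value per GPU-h first: Sweep 24 > Compress 18 > Retrain 17 > Pretrain 15 > FtBase 8 > Ablate 6 > Scale 4.
Give Sweep 70 to hit its cap of 70 ; 185 left.
Compress: +60 to 60 (cap) ; 125 left.
Retrain takes 85 to reach its cap of 85 ; 40 left.
Pretrain: +35 to 35 (cap) ; 5 left.
FtBase has room for 55 but only 5 remain, so it gets 5.

5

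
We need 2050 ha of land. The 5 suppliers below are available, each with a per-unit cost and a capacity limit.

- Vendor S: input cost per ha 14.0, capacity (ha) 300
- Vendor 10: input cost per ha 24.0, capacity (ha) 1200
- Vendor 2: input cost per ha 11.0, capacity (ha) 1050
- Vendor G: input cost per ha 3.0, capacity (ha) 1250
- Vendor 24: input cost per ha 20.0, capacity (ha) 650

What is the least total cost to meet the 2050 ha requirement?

Use suppliers in increasing cost order.
Take 1250 from Vendor G at 3.0 — need 800 more.
Vendor 2 at 11.0: take 800 of its 1050 — requirement met.
Vendor S, Vendor 24, Vendor 10: unused.
Cost = 1250×3.0 + 800×11.0 = 12550.

12550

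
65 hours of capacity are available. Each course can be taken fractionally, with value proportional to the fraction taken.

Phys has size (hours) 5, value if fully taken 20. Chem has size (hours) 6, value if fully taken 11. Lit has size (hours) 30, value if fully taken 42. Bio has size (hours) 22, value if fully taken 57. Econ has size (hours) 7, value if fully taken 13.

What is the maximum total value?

Sort by value density: Phys 20/5≈4, Bio 57/22≈2.59, Econ 13/7≈1.86, Chem 11/6≈1.83, Lit 42/30≈1.4.
Take all of Phys (5 hours, value 20) → 60 hours left.
Bio: take in full, 22 hours for value 57 → 38 left.
Take all of Econ (7 hours, value 13) → 31 hours left.
Chem: take in full, 6 hours for value 11 → 25 left.
Fill the last 25 hours with part of Lit: 25/30 of it earns 35.
Total value = 136.

136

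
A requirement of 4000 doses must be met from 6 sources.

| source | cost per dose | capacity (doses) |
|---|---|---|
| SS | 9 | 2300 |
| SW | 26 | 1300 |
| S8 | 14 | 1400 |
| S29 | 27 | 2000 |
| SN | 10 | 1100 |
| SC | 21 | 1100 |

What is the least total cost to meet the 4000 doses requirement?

Cheapest first:
Take 2300 from SS at 9 — need 1700 more.
SN (10): use full 1100 — 600 doses to go.
S8 (14): take the remaining 600 — done.
SC, SW, S29: unused.
Cost = 2300×9 + 1100×10 + 600×14 = 40100.

40100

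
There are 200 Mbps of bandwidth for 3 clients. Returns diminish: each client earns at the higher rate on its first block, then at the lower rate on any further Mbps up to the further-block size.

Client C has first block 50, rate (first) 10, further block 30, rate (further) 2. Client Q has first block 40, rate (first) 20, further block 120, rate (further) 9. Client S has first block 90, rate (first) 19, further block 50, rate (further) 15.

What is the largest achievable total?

Treat each block as its own option and order by rate: Client Q/tier1 20 > Client S/tier1 19 > Client S/tier2 15 > Client C/tier1 10 > Client Q/tier2 9 > Client C/tier2 2.
Fill Client Q tier1 block (40 at 20) → 160 left.
Client S tier1 at 19: fill all 90 → 70 left.
Fill Client S tier2 block (50 at 15) → 20 left.
Client C tier1 at 10: only 20 left, fill 20.
Total = 20×40 + 19×90 + 15×50 + 10×20 = 3460.

3460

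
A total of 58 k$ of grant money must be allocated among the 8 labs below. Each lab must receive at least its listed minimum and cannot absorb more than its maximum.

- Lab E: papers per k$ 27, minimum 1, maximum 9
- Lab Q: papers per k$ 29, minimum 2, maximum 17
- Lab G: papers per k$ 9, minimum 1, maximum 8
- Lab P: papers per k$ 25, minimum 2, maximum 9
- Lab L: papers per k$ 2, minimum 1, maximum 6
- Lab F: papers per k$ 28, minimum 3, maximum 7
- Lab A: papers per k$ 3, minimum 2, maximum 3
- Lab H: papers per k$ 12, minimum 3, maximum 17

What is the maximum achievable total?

Meeting every minimum uses 1+2+1+2+1+3+2+3 = 15 k$, leaving 43.
Order the labs by papers per k$: Lab Q 29 > Lab F 28 > Lab E 27 > Lab P 25 > Lab H 12 > Lab G 9 > Lab A 3 > Lab L 2.
Lab Q takes 15 more to reach its cap of 17 — 28 left.
Lab F: +4 to 7 (cap) — 24 left.
Lab E: +8 to 9 (cap) — 16 left.
Lab P takes 7 more to reach its cap of 9 — 9 left.
Only 9 left; Lab H takes them to reach 12.
Total = 27×9 + 29×17 + 9×1 + 25×9 + 2×1 + 28×7 + 3×2 + 12×12 = 1318.

1318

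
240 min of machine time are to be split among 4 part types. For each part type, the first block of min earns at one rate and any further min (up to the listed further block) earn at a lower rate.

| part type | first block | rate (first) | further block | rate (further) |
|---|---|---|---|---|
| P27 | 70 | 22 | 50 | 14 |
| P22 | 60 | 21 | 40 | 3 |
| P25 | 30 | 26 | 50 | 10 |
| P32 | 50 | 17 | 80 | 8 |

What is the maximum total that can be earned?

4850

Treat each block as its own option and order by rate: P25/first 26 > P27/first 22 > P22/first 21 > P32/first 17 > P27/second 14 > P25/second 10 > P32/second 8 > P22/second 3.
P25/first (26): +30 ; 210 left.
P27/first (22): +70 ; 140 left.
P22 first at 21: fill all 60 ; 80 left.
P32/first (17): +50 ; 30 left.
30 remain; put them into P27 second at 14.
Total = 26×30 + 22×70 + 21×60 + 17×50 + 14×30 = 4850.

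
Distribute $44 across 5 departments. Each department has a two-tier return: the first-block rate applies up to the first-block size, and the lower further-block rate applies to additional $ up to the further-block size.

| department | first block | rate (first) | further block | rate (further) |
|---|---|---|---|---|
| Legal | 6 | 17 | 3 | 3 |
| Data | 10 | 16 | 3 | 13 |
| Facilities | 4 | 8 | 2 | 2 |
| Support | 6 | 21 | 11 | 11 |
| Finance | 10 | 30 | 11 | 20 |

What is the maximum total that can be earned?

Order all 10 blocks by rate: Finance/first 30 > Support/first 21 > Finance/second 20 > Legal/first 17 > Data/first 16 > Data/second 13 > Support/second 11 > Facilities/first 8 > Legal/second 3 > Facilities/second 2.
Fill Finance first block (10 at 30) → 34 left.
Fill Support first block (6 at 21) → 28 left.
Finance/second (20): +11 → 17 left.
Legal/first (17): +6 → 11 left.
Fill Data first block (10 at 16) → 1 left.
Data/second: +1 of 3 at 13; pool empty.
Total = 30×10 + 21×6 + 20×11 + 17×6 + 16×10 + 13×1 = 921.

921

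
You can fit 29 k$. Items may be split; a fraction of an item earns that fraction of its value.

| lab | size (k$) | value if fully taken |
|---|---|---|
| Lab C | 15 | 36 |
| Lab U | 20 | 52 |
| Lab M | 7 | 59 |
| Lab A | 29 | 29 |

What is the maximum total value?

115.8

Rank by value-to-size ratio: Lab M 59/7≈8.43, Lab U 52/20≈2.6, Lab C 36/15≈2.4, Lab A 29/29≈1.
Take all of Lab M (7 k$, value 59) ; 22 k$ left.
Take all of Lab U (20 k$, value 52) ; 2 k$ left.
2 k$ left: a 2/15 share of Lab C gives 36×2/15 = 4.8.
Total value = 115.8.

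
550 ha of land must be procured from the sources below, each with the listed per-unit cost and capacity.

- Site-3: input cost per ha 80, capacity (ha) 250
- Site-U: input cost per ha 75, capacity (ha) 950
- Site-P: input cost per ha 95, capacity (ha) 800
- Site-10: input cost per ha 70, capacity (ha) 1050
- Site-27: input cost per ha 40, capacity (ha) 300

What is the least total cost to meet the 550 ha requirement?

Fill from the cheapest source first.
Site-27 (40): use full 300 → 250 ha to go.
Site-10 at 70: take 250 of its 1050 → requirement met.
Site-U, Site-3, Site-P: unused.
Cost = 300×40 + 250×70 = 29500.

29500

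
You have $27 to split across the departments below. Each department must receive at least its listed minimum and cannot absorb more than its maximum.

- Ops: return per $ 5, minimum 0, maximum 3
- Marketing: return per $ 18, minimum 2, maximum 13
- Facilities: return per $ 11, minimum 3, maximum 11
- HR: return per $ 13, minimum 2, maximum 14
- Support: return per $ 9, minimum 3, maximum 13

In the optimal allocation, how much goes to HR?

8

Meeting every minimum uses 0+2+3+2+3 = 10 $, leaving 17.
Rank by return per $: Marketing 18 > HR 13 > Facilities 11 > Support 9 > Ops 5.
Marketing: +11 to 13 (cap) → 6 left.
Only 6 left; HR takes them to reach 8.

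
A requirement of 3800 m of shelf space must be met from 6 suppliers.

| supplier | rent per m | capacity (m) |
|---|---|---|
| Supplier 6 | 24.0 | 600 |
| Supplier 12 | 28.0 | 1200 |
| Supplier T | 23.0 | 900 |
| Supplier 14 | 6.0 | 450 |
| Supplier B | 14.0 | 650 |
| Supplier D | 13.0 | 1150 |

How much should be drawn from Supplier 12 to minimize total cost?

Fill from the cheapest supplier first.
Supplier 14 at 6.0: take all 450 m ; 3350 still needed.
Supplier D (13.0): use full 1150 ; 2200 m to go.
Supplier B at 14.0: take all 650 m ; 1550 still needed.
Supplier T (23.0): use full 900 ; 650 m to go.
Supplier 6 at 24.0: take all 600 m ; 50 still needed.
Take 50 from Supplier 12 at 28.0 to finish.

50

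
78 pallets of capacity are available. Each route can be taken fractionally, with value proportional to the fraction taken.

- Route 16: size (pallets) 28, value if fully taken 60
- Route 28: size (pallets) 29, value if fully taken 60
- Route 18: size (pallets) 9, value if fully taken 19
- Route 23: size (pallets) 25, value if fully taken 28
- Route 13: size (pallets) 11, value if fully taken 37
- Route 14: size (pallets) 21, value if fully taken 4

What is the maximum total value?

Sort by value density: Route 13 37/11≈3.36, Route 16 60/28≈2.14, Route 18 19/9≈2.11, Route 28 60/29≈2.07, Route 23 28/25≈1.12, Route 14 4/21≈0.19.
Take all of Route 13 (11 pallets, value 37) → 67 pallets left.
Take all of Route 16 (28 pallets, value 60) → 39 pallets left.
All 9 pallets of Route 18 fit (value 19) → 30 remain.
All 29 pallets of Route 28 fit (value 60) → 1 remain.
1 pallets left: a 1/25 share of Route 23 gives 28×1/25 = 1.12.
Total value = 177.12.

177.12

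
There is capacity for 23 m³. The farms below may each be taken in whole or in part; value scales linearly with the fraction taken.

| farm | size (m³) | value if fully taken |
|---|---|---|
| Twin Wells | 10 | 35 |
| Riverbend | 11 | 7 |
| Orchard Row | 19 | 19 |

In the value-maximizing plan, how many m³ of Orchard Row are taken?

Sort by value density: Twin Wells 35/10≈3.5, Orchard Row 19/19≈1, Riverbend 7/11≈0.636.
Twin Wells: take in full, 10 m³ for value 35 → 13 left.
13 m³ left: a 13/19 share of Orchard Row gives 19×13/19 = 13.

13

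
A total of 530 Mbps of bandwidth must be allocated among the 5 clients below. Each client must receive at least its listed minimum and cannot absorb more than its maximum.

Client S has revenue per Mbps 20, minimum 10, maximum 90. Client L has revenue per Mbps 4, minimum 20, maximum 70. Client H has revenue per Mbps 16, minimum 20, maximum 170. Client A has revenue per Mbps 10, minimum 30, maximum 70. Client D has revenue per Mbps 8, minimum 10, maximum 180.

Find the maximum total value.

6740

Meeting every minimum uses 10+20+20+30+10 = 90 Mbps, leaving 440.
Order the clients by revenue per Mbps: Client S 20 > Client H 16 > Client A 10 > Client D 8 > Client L 4.
Client S takes 80 more to reach its cap of 90 ; 360 left.
Give Client H 150 more to hit its cap of 170 ; 210 left.
Give Client A 40 more to hit its cap of 70 ; 170 left.
Give Client D 170 more to hit its cap of 180 ; 0 left.
Total = 20×90 + 4×20 + 16×170 + 10×70 + 8×180 = 6740.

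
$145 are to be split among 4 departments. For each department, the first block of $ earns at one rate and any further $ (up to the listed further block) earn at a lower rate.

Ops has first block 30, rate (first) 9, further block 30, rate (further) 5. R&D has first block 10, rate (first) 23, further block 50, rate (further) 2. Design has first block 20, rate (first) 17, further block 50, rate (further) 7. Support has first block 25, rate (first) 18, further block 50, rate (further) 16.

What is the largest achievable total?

2160

Treat each block as its own option and order by rate: R&D/first 23 > Support/first 18 > Design/first 17 > Support/second 16 > Ops/first 9 > Design/second 7 > Ops/second 5 > R&D/second 2.
R&D/first (23): +10 — 135 left.
Support/first (18): +25 — 110 left.
Design first at 17: fill all 20 — 90 left.
Fill Support second block (50 at 16) — 40 left.
Fill Ops first block (30 at 9) — 10 left.
Design second at 7: only 10 left, fill 10.
Total = 23×10 + 18×25 + 17×20 + 16×50 + 9×30 + 7×10 = 2160.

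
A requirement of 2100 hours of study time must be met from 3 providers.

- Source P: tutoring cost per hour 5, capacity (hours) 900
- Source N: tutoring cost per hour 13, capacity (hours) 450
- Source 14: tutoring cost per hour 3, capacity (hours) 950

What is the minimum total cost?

Cheapest first:
Take 950 from Source 14 at 3 — need 1150 more.
Source P (5): use full 900 — 250 hours to go.
Source N at 13: take 250 of its 450 — requirement met.
Cost = 950×3 + 900×5 + 250×13 = 10600.

10600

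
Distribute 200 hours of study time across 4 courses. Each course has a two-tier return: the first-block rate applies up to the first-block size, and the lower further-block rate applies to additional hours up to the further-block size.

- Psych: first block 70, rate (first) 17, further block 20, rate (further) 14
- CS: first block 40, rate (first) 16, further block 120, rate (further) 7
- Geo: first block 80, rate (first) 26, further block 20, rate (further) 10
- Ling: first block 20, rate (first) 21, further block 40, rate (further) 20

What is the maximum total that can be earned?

Treat each block as its own option and order by rate: Geo/tier1 26 > Ling/tier1 21 > Ling/tier2 20 > Psych/tier1 17 > CS/tier1 16 > Psych/tier2 14 > Geo/tier2 10 > CS/tier2 7.
Geo tier1 at 26: fill all 80 → 120 left.
Ling tier1 at 21: fill all 20 → 100 left.
Ling tier2 at 20: fill all 40 → 60 left.
Psych tier1 at 17: only 60 left, fill 60.
Total = 26×80 + 21×20 + 20×40 + 17×60 = 4320.

4320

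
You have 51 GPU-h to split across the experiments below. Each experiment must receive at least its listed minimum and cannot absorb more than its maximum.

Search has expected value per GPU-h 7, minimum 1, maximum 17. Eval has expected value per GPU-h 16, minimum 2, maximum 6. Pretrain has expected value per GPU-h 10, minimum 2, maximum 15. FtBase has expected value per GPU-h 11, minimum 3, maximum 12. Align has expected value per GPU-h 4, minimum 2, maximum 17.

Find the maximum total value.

498

Meeting every minimum uses 1+2+2+3+2 = 10 GPU-h, leaving 41.
Rank by expected value per GPU-h: Eval 16 > FtBase 11 > Pretrain 10 > Search 7 > Align 4.
Eval: +4 to 6 (cap) ; 37 left.
FtBase: +9 to 12 (cap) ; 28 left.
Give Pretrain 13 more to hit its cap of 15 ; 15 left.
Search has room for 16 more but only 15 remain, so it gets 16.
Total = 7×16 + 16×6 + 10×15 + 11×12 + 4×2 = 498.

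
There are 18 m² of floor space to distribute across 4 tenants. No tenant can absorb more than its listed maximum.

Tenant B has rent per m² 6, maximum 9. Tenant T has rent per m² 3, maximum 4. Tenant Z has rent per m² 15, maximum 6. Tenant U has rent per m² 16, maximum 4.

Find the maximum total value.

202

Highest rent per m² first: Tenant U 16 > Tenant Z 15 > Tenant B 6 > Tenant T 3.
Give Tenant U 4 to hit its cap of 4 — 14 left.
Give Tenant Z 6 to hit its cap of 6 — 8 left.
Tenant B: +8 (room for 9) → 8. Pool exhausted.
Total = 6×8 + 15×6 + 16×4 = 202.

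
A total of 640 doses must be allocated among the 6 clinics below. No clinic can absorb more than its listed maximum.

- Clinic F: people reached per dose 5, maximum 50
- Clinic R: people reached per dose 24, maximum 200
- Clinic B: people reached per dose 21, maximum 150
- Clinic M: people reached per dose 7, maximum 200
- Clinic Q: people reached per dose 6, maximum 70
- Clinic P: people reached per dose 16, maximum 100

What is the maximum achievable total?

10880

Highest people reached per dose first: Clinic R 24 > Clinic B 21 > Clinic P 16 > Clinic M 7 > Clinic Q 6 > Clinic F 5.
Clinic R takes 200 to reach its cap of 200 → 440 left.
Clinic B: +150 to 150 (cap) → 290 left.
Clinic P: +100 to 100 (cap) → 190 left.
Clinic M has room for 200 but only 190 remain, so it gets 190.
Total = 24×200 + 21×150 + 7×190 + 16×100 = 10880.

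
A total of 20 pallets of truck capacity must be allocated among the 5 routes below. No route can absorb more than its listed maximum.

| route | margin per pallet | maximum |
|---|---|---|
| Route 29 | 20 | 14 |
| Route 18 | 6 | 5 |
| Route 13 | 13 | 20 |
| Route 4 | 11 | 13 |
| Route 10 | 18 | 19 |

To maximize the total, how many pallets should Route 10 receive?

Highest margin per pallet first: Route 29 20 > Route 10 18 > Route 13 13 > Route 4 11 > Route 18 6.
Give Route 29 14 to hit its cap of 14 → 6 left.
Route 10: +6 (room for 19) → 6. Pool exhausted.

6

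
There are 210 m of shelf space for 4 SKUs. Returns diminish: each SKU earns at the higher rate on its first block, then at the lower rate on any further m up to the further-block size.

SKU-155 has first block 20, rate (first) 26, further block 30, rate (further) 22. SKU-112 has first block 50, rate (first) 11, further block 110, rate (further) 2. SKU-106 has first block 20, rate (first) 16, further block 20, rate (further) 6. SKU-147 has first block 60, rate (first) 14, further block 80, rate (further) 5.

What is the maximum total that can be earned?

Rank every tier by rate: SKU-155/first 26 > SKU-155/second 22 > SKU-106/first 16 > SKU-147/first 14 > SKU-112/first 11 > SKU-106/second 6 > SKU-147/second 5 > SKU-112/second 2.
SKU-155/first (26): +20 ; 190 left.
SKU-155 second at 22: fill all 30 ; 160 left.
SKU-106/first (16): +20 ; 140 left.
SKU-147 first at 14: fill all 60 ; 80 left.
SKU-112 first at 11: fill all 50 ; 30 left.
SKU-106 second at 6: fill all 20 ; 10 left.
SKU-147/second: +10 of 80 at 5; pool empty.
Total = 26×20 + 22×30 + 16×20 + 14×60 + 11×50 + 6×20 + 5×10 = 3060.

3060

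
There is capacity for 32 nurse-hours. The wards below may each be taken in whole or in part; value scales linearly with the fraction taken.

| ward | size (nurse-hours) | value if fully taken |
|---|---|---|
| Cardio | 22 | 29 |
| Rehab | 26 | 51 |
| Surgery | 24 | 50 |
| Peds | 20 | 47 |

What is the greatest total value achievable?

72

Rank by value-to-size ratio: Peds 47/20≈2.35, Surgery 50/24≈2.08, Rehab 51/26≈1.96, Cardio 29/22≈1.32.
Take all of Peds (20 nurse-hours, value 47) — 12 nurse-hours left.
12 nurse-hours left: a 12/24 share of Surgery gives 50×12/24 = 25.
Total value = 72.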